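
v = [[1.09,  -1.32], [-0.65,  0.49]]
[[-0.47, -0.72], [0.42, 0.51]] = v @ [[-1.02, -0.98],[-0.49, -0.26]]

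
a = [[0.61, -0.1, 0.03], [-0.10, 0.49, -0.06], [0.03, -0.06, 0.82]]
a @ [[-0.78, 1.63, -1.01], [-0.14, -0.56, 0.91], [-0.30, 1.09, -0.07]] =[[-0.47, 1.08, -0.71], [0.03, -0.5, 0.55], [-0.26, 0.98, -0.14]]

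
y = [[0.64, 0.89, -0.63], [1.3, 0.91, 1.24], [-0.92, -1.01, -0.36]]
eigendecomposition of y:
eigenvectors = [[-0.73+0.00j,-0.65-0.08j,-0.65+0.08j],[-0.40+0.00j,0.69+0.00j,(0.69-0j)],[(0.55+0j),0.06+0.29j,0.06-0.29j]]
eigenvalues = [(1.59+0j), (-0.2+0.38j), (-0.2-0.38j)]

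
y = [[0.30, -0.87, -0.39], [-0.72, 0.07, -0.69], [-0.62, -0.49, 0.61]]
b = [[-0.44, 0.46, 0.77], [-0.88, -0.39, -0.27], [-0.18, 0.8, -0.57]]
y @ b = [[0.7, 0.17, 0.69], [0.38, -0.91, -0.18], [0.59, 0.39, -0.69]]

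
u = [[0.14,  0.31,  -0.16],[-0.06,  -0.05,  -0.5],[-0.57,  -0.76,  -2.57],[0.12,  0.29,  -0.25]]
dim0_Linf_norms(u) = [0.57, 0.76, 2.57]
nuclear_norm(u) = 3.33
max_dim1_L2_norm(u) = 2.74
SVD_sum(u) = [[-0.01, -0.01, -0.04], [-0.10, -0.13, -0.47], [-0.55, -0.72, -2.58], [-0.03, -0.04, -0.13]] + [[0.15, 0.32, -0.12], [0.04, 0.08, -0.03], [-0.02, -0.04, 0.01], [0.15, 0.32, -0.12]] + [[0.0, -0.00, -0.0], [0.0, -0.00, -0.0], [-0.00, 0.0, 0.0], [-0.0, 0.00, 0.00]]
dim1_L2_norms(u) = [0.38, 0.51, 2.74, 0.4]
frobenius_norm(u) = 2.84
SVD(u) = [[0.01, -0.69, 0.31], [0.18, -0.18, 0.78], [0.98, 0.08, -0.12], [0.05, -0.70, -0.52]] @ diag([2.787896142038289, 0.5416850230617495, 0.0035266129100906215]) @ [[-0.20,-0.26,-0.94], [-0.39,-0.86,0.33], [0.9,-0.44,-0.07]]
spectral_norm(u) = 2.79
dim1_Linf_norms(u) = [0.31, 0.5, 2.57, 0.29]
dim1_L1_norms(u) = [0.61, 0.61, 3.9, 0.66]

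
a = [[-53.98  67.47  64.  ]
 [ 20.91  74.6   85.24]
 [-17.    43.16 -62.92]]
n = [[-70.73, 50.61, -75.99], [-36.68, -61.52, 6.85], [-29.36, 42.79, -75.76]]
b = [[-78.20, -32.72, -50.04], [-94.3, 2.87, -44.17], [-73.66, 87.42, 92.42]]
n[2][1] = 42.79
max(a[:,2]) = 85.24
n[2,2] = -75.76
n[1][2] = 6.85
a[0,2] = 64.0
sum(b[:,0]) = -246.16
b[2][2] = 92.42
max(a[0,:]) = 67.47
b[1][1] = 2.87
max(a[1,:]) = 85.24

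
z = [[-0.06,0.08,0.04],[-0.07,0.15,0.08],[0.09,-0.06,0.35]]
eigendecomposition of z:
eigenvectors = [[-0.9, -0.16, 0.41],[-0.42, -0.33, 0.91],[0.15, -0.93, 0.08]]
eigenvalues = [-0.03, 0.34, 0.13]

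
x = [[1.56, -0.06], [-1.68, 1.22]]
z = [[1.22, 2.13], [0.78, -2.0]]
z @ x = [[-1.68, 2.53],[4.58, -2.49]]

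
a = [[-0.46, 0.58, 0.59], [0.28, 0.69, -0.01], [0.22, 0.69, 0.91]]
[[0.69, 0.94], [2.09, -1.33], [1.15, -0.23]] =a @ [[0.69,-2.05], [2.73,-1.08], [-0.97,1.06]]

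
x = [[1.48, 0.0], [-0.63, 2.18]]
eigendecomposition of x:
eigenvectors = [[0.00, 0.74], [1.00, 0.67]]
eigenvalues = [2.18, 1.48]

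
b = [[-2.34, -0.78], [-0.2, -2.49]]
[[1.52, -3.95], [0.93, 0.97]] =b @[[-0.54, 1.87], [-0.33, -0.54]]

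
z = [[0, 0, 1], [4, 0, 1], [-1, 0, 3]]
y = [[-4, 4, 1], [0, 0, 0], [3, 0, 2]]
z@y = [[3, 0, 2], [-13, 16, 6], [13, -4, 5]]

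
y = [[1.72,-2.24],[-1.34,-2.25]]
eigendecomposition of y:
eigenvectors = [[0.96,0.44], [-0.28,0.90]]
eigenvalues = [2.37, -2.9]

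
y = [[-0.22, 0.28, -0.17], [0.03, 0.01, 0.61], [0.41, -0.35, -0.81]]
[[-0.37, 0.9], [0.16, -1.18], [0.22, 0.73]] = y@[[0.23, -0.76], [-0.97, 1.46], [0.26, -1.92]]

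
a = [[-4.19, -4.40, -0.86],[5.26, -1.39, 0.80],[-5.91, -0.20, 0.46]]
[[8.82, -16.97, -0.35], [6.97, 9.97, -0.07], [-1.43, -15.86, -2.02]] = a @ [[0.43, 2.53, 0.23], [-2.66, 1.69, 0.13], [1.26, -1.24, -1.38]]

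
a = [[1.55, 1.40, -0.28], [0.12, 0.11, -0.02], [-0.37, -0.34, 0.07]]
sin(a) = [[0.89, 0.8, -0.16],[0.07, 0.06, -0.01],[-0.21, -0.20, 0.04]]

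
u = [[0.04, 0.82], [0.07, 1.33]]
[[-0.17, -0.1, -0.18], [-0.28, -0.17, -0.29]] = u @ [[0.63,  0.28,  -0.33], [-0.24,  -0.14,  -0.2]]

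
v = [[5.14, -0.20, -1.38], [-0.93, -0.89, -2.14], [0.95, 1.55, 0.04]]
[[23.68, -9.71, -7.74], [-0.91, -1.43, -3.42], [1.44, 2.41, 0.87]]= v @ [[4.34, -1.7, -1.04], [-1.71, 2.59, 1.16], [-0.75, 0.33, 1.57]]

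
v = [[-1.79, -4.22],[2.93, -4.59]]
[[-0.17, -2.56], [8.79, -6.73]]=v @[[1.84, -0.81], [-0.74, 0.95]]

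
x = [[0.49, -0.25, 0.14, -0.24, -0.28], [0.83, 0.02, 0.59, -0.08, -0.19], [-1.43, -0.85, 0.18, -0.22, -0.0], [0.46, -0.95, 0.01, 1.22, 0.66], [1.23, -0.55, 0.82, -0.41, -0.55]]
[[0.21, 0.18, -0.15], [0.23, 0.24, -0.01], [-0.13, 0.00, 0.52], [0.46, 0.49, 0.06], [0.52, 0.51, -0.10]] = x @ [[0.3, 0.23, -0.30], [-0.33, -0.34, -0.01], [0.02, 0.15, 0.49], [-0.06, -0.06, 0.02], [0.13, 0.20, 0.24]]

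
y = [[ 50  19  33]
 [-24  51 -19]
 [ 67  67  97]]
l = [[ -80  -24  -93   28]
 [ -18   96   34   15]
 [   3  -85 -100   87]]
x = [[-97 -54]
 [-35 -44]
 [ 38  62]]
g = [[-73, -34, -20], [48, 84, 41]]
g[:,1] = [-34, 84]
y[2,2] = 97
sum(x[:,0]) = -94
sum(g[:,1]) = 50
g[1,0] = 48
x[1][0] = -35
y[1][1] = 51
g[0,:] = [-73, -34, -20]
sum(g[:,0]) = -25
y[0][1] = 19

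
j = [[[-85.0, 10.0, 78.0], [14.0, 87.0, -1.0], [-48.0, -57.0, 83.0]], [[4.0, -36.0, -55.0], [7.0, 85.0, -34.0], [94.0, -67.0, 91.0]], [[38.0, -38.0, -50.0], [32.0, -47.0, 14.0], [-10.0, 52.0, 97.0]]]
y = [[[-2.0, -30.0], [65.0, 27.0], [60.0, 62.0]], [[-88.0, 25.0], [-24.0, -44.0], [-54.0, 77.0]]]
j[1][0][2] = -55.0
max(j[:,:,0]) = 94.0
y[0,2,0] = 60.0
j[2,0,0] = 38.0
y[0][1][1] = 27.0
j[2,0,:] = [38.0, -38.0, -50.0]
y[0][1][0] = 65.0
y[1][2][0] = -54.0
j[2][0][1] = -38.0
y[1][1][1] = -44.0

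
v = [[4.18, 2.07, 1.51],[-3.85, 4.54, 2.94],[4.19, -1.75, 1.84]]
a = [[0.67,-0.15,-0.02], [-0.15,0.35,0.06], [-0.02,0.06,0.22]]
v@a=[[2.46, 0.19, 0.37], [-3.32, 2.34, 1.0], [3.03, -1.13, 0.22]]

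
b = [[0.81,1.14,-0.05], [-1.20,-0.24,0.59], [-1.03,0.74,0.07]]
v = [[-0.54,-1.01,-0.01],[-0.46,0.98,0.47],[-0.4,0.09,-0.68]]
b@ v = [[-0.94, 0.29, 0.56], [0.52, 1.03, -0.5], [0.19, 1.77, 0.31]]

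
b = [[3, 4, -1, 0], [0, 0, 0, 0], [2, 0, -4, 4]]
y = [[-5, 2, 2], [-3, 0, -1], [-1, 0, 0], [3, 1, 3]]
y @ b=[[-11, -20, -3, 8], [-11, -12, 7, -4], [-3, -4, 1, 0], [15, 12, -15, 12]]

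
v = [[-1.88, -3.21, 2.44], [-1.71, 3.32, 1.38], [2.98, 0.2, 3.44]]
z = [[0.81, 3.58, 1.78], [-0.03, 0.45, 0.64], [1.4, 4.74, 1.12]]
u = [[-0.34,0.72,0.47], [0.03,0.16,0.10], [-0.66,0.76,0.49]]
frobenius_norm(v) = 7.51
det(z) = -0.10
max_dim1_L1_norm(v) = 7.53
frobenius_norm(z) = 6.55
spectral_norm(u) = 1.45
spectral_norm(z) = 6.49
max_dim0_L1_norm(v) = 7.26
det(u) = 0.00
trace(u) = 0.31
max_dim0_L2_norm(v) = 4.62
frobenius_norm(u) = 1.46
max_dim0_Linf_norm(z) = 4.74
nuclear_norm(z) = 7.41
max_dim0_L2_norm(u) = 1.06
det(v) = -78.01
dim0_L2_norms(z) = [1.62, 5.96, 2.2]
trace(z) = 2.38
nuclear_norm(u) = 1.67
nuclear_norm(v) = 12.92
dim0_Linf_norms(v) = [2.98, 3.32, 3.44]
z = u @ v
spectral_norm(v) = 4.84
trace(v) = 4.88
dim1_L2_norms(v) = [4.45, 3.98, 4.56]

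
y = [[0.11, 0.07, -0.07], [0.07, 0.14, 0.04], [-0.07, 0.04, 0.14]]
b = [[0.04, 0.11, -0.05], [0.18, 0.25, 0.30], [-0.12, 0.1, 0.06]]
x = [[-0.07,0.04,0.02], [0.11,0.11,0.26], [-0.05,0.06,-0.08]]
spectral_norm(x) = 0.31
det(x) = 0.00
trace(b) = 0.35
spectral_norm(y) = 0.20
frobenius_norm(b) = 0.48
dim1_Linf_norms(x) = [0.07, 0.26, 0.08]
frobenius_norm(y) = 0.27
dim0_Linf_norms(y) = [0.11, 0.14, 0.14]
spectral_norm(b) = 0.44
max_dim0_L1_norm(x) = 0.36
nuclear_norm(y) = 0.39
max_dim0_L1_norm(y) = 0.25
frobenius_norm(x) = 0.33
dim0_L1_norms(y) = [0.25, 0.25, 0.25]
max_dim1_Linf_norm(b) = 0.3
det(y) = 0.00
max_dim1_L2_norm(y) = 0.16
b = y + x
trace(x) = -0.04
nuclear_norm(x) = 0.47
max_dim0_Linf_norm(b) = 0.3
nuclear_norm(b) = 0.71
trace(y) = 0.39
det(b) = -0.01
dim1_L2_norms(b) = [0.13, 0.43, 0.17]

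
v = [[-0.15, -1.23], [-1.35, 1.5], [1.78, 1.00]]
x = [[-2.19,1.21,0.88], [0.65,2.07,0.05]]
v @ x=[[-0.47, -2.73, -0.19], [3.93, 1.47, -1.11], [-3.25, 4.22, 1.62]]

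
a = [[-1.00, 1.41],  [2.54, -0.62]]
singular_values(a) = [2.97, 1.0]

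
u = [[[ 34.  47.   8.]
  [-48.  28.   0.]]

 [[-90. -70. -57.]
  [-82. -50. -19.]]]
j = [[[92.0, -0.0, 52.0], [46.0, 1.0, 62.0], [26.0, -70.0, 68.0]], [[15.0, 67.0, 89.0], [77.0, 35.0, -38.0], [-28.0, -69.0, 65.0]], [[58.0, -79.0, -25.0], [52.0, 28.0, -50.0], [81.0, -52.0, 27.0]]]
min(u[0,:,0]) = -48.0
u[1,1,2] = -19.0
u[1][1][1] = -50.0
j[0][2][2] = 68.0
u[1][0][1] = -70.0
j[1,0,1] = 67.0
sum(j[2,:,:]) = 40.0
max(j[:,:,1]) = 67.0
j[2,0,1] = -79.0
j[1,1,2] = -38.0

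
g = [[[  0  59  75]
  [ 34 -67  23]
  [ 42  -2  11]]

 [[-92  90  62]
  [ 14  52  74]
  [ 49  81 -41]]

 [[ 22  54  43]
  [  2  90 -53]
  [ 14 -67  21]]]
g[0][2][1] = -2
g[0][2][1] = -2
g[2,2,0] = 14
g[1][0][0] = -92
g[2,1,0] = 2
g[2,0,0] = 22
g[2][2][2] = 21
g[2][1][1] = 90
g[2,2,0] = 14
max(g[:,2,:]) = 81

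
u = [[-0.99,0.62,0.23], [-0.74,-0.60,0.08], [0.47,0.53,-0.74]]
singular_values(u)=[1.44, 1.03, 0.5]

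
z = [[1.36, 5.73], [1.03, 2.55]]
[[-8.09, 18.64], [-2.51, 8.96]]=z @ [[2.56, 1.57], [-2.02, 2.88]]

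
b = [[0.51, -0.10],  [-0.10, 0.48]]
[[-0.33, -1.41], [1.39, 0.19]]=b@ [[-0.08, -2.81],[2.88, -0.19]]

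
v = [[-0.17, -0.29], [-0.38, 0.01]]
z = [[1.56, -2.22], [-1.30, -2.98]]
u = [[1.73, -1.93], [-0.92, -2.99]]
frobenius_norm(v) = 0.51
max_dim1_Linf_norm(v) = 0.38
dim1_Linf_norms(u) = [1.93, 2.99]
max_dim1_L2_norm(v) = 0.38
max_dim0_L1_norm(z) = 5.2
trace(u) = -1.26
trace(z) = -1.42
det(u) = -6.95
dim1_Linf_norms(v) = [0.29, 0.38]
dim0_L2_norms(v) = [0.42, 0.29]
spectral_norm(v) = 0.44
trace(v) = -0.16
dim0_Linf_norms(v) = [0.38, 0.29]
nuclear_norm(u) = 5.51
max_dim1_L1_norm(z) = 4.28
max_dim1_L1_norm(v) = 0.46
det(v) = -0.11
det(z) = -7.53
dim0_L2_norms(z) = [2.03, 3.72]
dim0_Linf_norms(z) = [1.56, 2.98]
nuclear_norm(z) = 5.74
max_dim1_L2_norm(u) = 3.13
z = u + v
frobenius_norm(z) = 4.23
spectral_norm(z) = 3.72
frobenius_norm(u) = 4.06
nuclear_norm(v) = 0.69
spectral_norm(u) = 3.56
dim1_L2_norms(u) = [2.59, 3.13]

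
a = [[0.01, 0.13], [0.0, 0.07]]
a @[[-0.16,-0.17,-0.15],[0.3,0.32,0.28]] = [[0.04, 0.04, 0.03],  [0.02, 0.02, 0.02]]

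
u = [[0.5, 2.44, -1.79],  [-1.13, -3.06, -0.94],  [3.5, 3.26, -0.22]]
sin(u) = [[-0.32, 0.81, -8.72],[-4.55, -5.22, 0.0],[11.36, 10.84, -3.4]]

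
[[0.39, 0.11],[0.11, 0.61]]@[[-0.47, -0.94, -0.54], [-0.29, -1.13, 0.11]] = [[-0.22, -0.49, -0.2], [-0.23, -0.79, 0.01]]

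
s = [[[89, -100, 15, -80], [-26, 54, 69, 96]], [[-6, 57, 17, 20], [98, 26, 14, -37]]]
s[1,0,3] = 20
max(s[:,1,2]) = 69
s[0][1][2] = 69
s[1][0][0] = -6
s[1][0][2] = 17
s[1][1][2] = 14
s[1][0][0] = -6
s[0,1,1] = 54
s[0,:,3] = [-80, 96]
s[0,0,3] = -80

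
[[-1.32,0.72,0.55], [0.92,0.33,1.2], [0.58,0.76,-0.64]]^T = [[-1.32, 0.92, 0.58], [0.72, 0.33, 0.76], [0.55, 1.2, -0.64]]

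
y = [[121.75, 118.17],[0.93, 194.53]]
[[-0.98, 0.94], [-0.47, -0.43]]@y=[[-118.44, 67.05],[-57.62, -139.19]]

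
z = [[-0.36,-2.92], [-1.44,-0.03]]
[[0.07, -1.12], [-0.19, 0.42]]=z@[[0.13,-0.3], [-0.04,0.42]]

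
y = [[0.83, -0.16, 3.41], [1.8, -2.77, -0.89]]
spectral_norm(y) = 3.63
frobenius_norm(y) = 4.90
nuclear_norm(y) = 6.93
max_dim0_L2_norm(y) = 3.52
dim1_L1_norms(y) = [4.4, 5.46]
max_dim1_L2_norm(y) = 3.51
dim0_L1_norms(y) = [2.63, 2.93, 4.3]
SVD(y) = [[-0.80,0.6],  [0.6,0.80]] @ diag([3.6286163683107286, 3.2985971641938128]) @ [[0.11, -0.42, -0.90], [0.59, -0.70, 0.40]]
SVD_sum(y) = [[-0.33, 1.23, 2.61], [0.25, -0.92, -1.96]] + [[1.16, -1.39, 0.8], [1.55, -1.85, 1.07]]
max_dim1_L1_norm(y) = 5.46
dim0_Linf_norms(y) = [1.8, 2.77, 3.41]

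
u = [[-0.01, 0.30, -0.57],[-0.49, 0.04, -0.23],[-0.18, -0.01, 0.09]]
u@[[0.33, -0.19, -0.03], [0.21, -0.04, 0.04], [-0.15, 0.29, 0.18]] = [[0.15, -0.18, -0.09], [-0.12, 0.02, -0.03], [-0.08, 0.06, 0.02]]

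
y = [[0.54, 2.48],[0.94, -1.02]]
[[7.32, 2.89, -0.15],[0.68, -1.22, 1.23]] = y@[[3.18, -0.03, 1.01], [2.26, 1.17, -0.28]]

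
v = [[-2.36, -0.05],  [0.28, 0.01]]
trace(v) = -2.35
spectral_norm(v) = 2.38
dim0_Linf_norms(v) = [2.36, 0.05]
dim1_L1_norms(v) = [2.41, 0.29]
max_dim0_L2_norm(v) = 2.38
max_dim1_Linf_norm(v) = 2.36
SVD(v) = [[-0.99, 0.12], [0.12, 0.99]] @ diag([2.377095641782322, 0.0040385417529107135]) @ [[1.00, 0.02],  [-0.02, 1.00]]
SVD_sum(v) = [[-2.36,  -0.05], [0.28,  0.01]] + [[-0.00, 0.00], [-0.0, 0.00]]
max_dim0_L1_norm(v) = 2.64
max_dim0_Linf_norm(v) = 2.36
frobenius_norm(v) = 2.38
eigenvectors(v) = [[-0.99,  0.02], [0.12,  -1.00]]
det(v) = -0.01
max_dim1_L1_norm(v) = 2.41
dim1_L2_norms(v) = [2.36, 0.28]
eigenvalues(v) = [-2.35, 0.0]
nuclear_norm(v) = 2.38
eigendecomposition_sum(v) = [[-2.36, -0.05], [0.28, 0.01]] + [[-0.0, -0.00], [0.00, 0.00]]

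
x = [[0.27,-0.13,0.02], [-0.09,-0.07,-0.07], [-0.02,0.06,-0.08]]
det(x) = 0.00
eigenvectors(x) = [[(0.97+0j),-0.25-0.07j,(-0.25+0.07j)], [-0.22+0.00j,-0.70+0.00j,-0.70-0.00j], [(-0.09+0j),(0.13+0.65j),0.13-0.65j]]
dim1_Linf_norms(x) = [0.27, 0.09, 0.08]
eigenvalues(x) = [(0.3+0j), (-0.09+0.06j), (-0.09-0.06j)]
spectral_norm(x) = 0.31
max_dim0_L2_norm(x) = 0.29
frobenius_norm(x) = 0.34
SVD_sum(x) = [[0.27,-0.12,0.05],[-0.06,0.03,-0.01],[-0.05,0.02,-0.01]] + [[-0.01,  -0.02,  -0.01], [-0.03,  -0.09,  -0.06], [0.00,  0.0,  0.00]] + [[0.00, 0.01, -0.01],[-0.0, -0.00, 0.00],[0.03, 0.04, -0.07]]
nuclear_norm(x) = 0.52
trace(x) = 0.12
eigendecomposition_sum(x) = [[0.28+0.00j,-0.09+0.00j,0.03+0.00j],[-0.06+0.00j,0.02+0.00j,-0.01-0.00j],[-0.02+0.00j,(0.01+0j),-0.00-0.00j]] + [[(-0-0j), -0.02+0.00j, (-0.01-0.02j)],[(-0.01-0j), -0.05+0.02j, -0.03-0.05j],[0.01j, (0.03+0.04j), (-0.04+0.04j)]] + [[-0.00+0.00j, -0.02-0.00j, (-0.01+0.02j)], [-0.01+0.00j, (-0.05-0.02j), (-0.03+0.05j)], [-0.01j, (0.03-0.04j), -0.04-0.04j]]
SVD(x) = [[-0.96, -0.21, 0.17], [0.21, -0.98, -0.03], [0.17, 0.01, 0.98]] @ diag([0.3106321697698864, 0.1194613238794715, 0.0879582128116329]) @ [[-0.91, 0.39, -0.15], [0.25, 0.81, 0.53], [0.33, 0.45, -0.83]]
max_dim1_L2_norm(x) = 0.3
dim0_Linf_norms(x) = [0.27, 0.13, 0.08]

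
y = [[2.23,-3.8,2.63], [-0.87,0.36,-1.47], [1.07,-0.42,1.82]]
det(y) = -0.008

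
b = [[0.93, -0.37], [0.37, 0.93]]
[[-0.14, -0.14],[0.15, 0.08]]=b @ [[-0.08, -0.1], [0.19, 0.13]]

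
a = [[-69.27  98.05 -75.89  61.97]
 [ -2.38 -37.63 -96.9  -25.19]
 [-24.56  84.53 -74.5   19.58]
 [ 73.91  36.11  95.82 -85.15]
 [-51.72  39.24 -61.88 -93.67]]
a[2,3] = 19.58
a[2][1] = 84.53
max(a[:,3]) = 61.97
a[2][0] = -24.56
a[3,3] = -85.15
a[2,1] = 84.53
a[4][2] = -61.88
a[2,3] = 19.58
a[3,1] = 36.11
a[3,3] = -85.15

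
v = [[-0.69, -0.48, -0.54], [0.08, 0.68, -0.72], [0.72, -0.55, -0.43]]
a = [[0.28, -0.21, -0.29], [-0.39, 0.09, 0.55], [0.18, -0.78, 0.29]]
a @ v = [[-0.42, -0.12, 0.12],[0.67, -0.05, -0.09],[0.02, -0.78, 0.34]]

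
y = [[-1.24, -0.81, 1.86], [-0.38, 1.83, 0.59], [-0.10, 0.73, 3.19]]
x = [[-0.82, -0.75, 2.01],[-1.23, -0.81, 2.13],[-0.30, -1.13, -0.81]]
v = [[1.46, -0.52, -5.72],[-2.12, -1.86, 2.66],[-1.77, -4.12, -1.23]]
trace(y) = 3.78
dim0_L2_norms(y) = [1.3, 2.13, 3.74]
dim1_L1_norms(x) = [3.58, 4.17, 2.24]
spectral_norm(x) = 3.46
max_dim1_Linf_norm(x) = 2.13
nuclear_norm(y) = 6.92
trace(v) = -1.63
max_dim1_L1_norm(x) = 4.17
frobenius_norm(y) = 4.50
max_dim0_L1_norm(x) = 4.95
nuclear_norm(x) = 5.08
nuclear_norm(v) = 12.10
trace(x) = -2.44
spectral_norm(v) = 6.73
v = y @ x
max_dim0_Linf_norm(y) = 3.19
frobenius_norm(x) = 3.74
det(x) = 1.02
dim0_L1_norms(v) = [5.35, 6.5, 9.61]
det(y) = -7.81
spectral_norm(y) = 3.86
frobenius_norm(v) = 8.47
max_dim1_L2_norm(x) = 2.59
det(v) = -7.98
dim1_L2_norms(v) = [5.93, 3.88, 4.65]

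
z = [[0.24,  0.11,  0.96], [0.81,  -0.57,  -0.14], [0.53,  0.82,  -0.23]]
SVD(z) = [[-0.08, -0.46, -0.88], [-0.51, 0.78, -0.36], [0.86, 0.42, -0.30]] @ diag([1.0050113659211188, 0.9994997611405197, 0.9945111270616387]) @ [[0.02,0.98,-0.20], [0.75,-0.15,-0.65], [-0.67,-0.14,-0.73]]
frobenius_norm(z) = 1.73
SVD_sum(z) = [[-0.00, -0.08, 0.02], [-0.01, -0.50, 0.1], [0.02, 0.84, -0.17]] + [[-0.34, 0.07, 0.3], [0.58, -0.12, -0.51], [0.32, -0.06, -0.27]] + [[0.58, 0.12, 0.64],[0.24, 0.05, 0.26],[0.2, 0.04, 0.22]]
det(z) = 1.00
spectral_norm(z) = 1.01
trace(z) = -0.56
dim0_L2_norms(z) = [1.0, 1.0, 1.0]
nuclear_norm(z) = 3.00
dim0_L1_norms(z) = [1.58, 1.5, 1.33]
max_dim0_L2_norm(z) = 1.0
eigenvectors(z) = [[0.76+0.00j, -0.19+0.42j, (-0.19-0.42j)], [0.34+0.00j, 0.66+0.00j, 0.66-0.00j], [0.56+0.00j, -0.14-0.57j, (-0.14+0.57j)]]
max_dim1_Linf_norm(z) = 0.96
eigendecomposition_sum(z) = [[0.57+0.00j, (0.26+0j), (0.42+0j)], [(0.26+0j), 0.12+0.00j, 0.19+0.00j], [(0.42+0j), 0.19+0.00j, (0.31+0j)]] + [[-0.17+0.13j,-0.07-0.30j,0.27+0.00j], [0.28+0.13j,-0.34+0.28j,-0.16-0.35j], [(0.06-0.27j),0.31+0.24j,-0.27+0.22j]] + [[-0.17-0.13j,(-0.07+0.3j),(0.27-0j)],[(0.28-0.13j),-0.34-0.28j,-0.16+0.35j],[0.06+0.27j,(0.31-0.24j),(-0.27-0.22j)]]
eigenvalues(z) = [(1+0j), (-0.78+0.63j), (-0.78-0.63j)]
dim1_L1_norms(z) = [1.31, 1.52, 1.58]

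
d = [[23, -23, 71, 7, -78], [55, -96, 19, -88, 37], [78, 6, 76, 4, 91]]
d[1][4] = 37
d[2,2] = 76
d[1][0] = 55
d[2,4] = 91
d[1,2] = 19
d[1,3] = -88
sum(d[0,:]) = 0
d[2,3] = 4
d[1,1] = -96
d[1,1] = -96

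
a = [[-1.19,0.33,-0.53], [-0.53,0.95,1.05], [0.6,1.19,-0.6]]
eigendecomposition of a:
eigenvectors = [[(-0.66+0j), (-0.66-0j), (0.01+0j)], [(-0.04-0.34j), (-0.04+0.34j), (0.87+0j)], [(-0.02+0.66j), -0.02-0.66j, (0.49+0j)]]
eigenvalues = [(-1.19+0.7j), (-1.19-0.7j), (1.53+0j)]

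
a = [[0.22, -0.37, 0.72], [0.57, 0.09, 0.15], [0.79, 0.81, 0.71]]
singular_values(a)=[1.47, 0.76, 0.34]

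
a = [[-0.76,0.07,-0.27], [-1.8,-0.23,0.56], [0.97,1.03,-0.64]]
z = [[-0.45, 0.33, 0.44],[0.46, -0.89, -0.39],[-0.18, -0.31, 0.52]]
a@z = [[0.42,-0.23,-0.5], [0.6,-0.56,-0.41], [0.15,-0.4,-0.31]]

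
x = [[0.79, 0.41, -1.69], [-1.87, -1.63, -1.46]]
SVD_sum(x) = [[-0.12, -0.11, -0.11], [-1.81, -1.59, -1.57]] + [[0.91, 0.52, -1.58], [-0.06, -0.04, 0.11]]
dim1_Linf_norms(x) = [1.69, 1.87]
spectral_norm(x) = 2.88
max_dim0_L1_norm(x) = 3.15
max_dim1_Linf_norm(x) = 1.87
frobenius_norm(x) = 3.45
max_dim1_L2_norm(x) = 2.88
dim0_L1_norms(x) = [2.66, 2.04, 3.15]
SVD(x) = [[0.07, 1.0], [1.0, -0.07]] @ diag([2.882295157001145, 1.904225466673457]) @ [[-0.63, -0.55, -0.55], [0.48, 0.27, -0.83]]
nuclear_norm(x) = 4.79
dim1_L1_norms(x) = [2.89, 4.96]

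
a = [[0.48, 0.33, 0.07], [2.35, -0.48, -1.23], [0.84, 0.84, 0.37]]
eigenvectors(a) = [[0.31+0.04j, (0.31-0.04j), (-0.26+0j)], [-0.35+0.21j, (-0.35-0.21j), (0.75+0j)], [0.86+0.00j, (0.86-0j), -0.61+0.00j]]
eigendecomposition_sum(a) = [[0.54-1.10j, (0.11-0.03j), (-0.09+0.43j)], [(0.33+1.55j), (-0.09+0.12j), -0.25-0.52j], [1.11-3.19j, 0.30-0.12j, (-0.11+1.22j)]] + [[0.54+1.10j, (0.11+0.03j), -0.09-0.43j],[(0.33-1.55j), (-0.09-0.12j), -0.25+0.52j],[(1.11+3.19j), 0.30+0.12j, -0.11-1.22j]] + [[-0.59-0.00j, (0.11-0j), 0.26+0.00j], [1.70+0.00j, -0.30+0.00j, (-0.73-0j)], [-1.38-0.00j, (0.25-0j), 0.60+0.00j]]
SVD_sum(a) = [[0.34, -0.04, -0.15], [2.44, -0.25, -1.08], [0.49, -0.05, -0.22]] + [[0.14,0.36,0.23], [-0.09,-0.23,-0.15], [0.35,0.89,0.58]] + [[-0.00,0.01,-0.01], [0.0,-0.0,0.0], [0.00,-0.00,0.0]]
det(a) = -0.05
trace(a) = 0.37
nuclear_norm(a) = 4.02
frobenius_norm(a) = 3.03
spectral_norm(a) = 2.76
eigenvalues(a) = [(0.33+0.24j), (0.33-0.24j), (-0.3+0j)]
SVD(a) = [[-0.14, 0.36, -0.92], [-0.97, -0.23, 0.05], [-0.19, 0.9, 0.38]] @ diag([2.7593299981594517, 1.2425692928233734, 0.014815997765340377]) @ [[-0.91,0.09,0.4], [0.31,0.8,0.52], [0.27,-0.60,0.75]]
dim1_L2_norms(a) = [0.59, 2.7, 1.24]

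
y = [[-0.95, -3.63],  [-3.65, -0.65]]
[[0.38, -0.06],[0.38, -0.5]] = y @ [[-0.09, 0.14], [-0.08, -0.02]]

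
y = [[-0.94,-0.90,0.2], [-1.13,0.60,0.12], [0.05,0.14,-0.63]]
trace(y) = -0.97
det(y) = 0.97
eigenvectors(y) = [[-0.40,  0.87,  0.24],[0.92,  0.48,  0.13],[0.06,  -0.13,  0.96]]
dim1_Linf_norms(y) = [0.94, 1.13, 0.63]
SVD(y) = [[-0.74,0.63,0.23], [-0.66,-0.75,-0.06], [0.14,-0.20,0.97]] @ diag([1.5082653388236638, 1.0858859894596147, 0.5915127095831935]) @ [[0.96, 0.19, -0.21], [0.23, -0.96, 0.15], [-0.17, -0.19, -0.97]]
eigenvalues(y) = [1.1, -1.47, -0.6]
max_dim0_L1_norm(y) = 2.12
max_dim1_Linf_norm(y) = 1.13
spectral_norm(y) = 1.51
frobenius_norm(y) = 1.95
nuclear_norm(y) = 3.19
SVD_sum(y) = [[-1.07,-0.21,0.23], [-0.95,-0.19,0.21], [0.20,0.04,-0.04]] + [[0.15, -0.66, 0.10], [-0.18, 0.78, -0.12], [-0.05, 0.21, -0.03]] + [[-0.02, -0.03, -0.13], [0.01, 0.01, 0.04], [-0.1, -0.11, -0.55]]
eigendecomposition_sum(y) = [[0.21, -0.38, -0.00], [-0.49, 0.89, 0.00], [-0.03, 0.06, 0.00]] + [[-1.13, -0.52, 0.34], [-0.63, -0.29, 0.19], [0.17, 0.08, -0.05]] + [[-0.02, 0.0, -0.14], [-0.01, 0.0, -0.08], [-0.09, 0.00, -0.58]]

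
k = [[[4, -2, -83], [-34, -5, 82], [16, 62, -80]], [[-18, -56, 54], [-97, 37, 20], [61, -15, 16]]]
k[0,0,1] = -2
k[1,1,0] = -97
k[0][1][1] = -5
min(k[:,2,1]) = -15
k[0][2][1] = 62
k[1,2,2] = 16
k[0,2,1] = 62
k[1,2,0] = 61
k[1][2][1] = -15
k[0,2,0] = 16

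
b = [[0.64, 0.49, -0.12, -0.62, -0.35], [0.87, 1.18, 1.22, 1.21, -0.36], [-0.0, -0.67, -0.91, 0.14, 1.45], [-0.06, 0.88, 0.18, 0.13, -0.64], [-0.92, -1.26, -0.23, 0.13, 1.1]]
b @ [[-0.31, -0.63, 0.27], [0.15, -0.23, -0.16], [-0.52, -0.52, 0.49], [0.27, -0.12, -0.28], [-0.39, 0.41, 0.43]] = [[-0.09, -0.52, 0.06], [-0.26, -1.75, 0.15], [-0.15, 1.2, 0.25], [0.34, -0.54, -0.38], [-0.18, 1.42, 0.28]]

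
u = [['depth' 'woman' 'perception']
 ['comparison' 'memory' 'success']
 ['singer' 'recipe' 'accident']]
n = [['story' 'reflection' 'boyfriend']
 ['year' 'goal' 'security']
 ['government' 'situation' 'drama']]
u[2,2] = 'accident'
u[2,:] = ['singer', 'recipe', 'accident']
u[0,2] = 'perception'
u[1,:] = ['comparison', 'memory', 'success']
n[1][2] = 'security'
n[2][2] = 'drama'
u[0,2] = 'perception'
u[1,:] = ['comparison', 'memory', 'success']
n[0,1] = 'reflection'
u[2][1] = 'recipe'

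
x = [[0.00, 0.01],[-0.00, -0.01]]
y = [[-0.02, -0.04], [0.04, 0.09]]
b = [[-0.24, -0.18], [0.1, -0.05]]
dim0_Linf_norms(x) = [0.0, 0.01]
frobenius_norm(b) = 0.32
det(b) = 0.03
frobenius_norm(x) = 0.01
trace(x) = -0.01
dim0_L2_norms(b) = [0.26, 0.19]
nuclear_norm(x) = 0.01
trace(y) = 0.07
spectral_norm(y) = 0.11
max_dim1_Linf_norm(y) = 0.09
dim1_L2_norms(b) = [0.3, 0.11]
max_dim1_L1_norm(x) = 0.01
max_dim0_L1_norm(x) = 0.02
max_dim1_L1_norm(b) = 0.42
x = y @ b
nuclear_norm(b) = 0.40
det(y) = -0.00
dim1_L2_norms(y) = [0.04, 0.1]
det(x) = 0.00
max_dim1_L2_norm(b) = 0.3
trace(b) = -0.29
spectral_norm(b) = 0.30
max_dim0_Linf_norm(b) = 0.24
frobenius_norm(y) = 0.11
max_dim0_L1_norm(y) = 0.13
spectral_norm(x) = 0.01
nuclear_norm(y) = 0.11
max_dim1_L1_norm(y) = 0.13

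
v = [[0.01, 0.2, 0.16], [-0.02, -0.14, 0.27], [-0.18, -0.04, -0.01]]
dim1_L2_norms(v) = [0.26, 0.3, 0.18]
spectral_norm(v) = 0.32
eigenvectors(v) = [[-0.68+0.00j, (-0.68-0j), (0.51+0j)],[-0.24-0.43j, -0.24+0.43j, -0.81+0.00j],[(0.17-0.51j), 0.17+0.51j, (0.28+0j)]]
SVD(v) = [[0.40, -0.85, 0.35], [0.92, 0.36, -0.17], [0.02, 0.39, 0.92]] @ diag([0.31555676084011836, 0.25421874298887853, 0.16880983798714744]) @ [[-0.06, -0.16, 0.99], [-0.34, -0.93, -0.17], [-0.94, 0.34, -0.0]]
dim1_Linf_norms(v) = [0.2, 0.27, 0.18]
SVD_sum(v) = [[-0.01, -0.02, 0.12], [-0.02, -0.05, 0.29], [-0.0, -0.00, 0.01]] + [[0.07, 0.20, 0.04],  [-0.03, -0.08, -0.02],  [-0.03, -0.09, -0.02]] + [[-0.06, 0.02, -0.00], [0.03, -0.01, 0.00], [-0.15, 0.05, -0.00]]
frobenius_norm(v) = 0.44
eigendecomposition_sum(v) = [[(0.03+0.09j), 0.06+0.04j, (0.12-0.06j)],[-0.05+0.05j, -0.00+0.05j, (0.08+0.05j)],[-0.08-0.00j, (-0.04+0.03j), 0.01+0.10j]] + [[(0.03-0.09j),(0.06-0.04j),(0.12+0.06j)], [(-0.05-0.05j),-0.00-0.05j,0.08-0.05j], [-0.08+0.00j,(-0.04-0.03j),(0.01-0.1j)]] + [[-0.05-0.00j, 0.08-0.00j, (-0.07-0j)], [(0.08+0j), -0.13+0.00j, (0.11+0j)], [-0.03-0.00j, (0.05-0j), (-0.04-0j)]]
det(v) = -0.01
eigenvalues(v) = [(0.04+0.24j), (0.04-0.24j), (-0.22+0j)]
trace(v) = -0.14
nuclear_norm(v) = 0.74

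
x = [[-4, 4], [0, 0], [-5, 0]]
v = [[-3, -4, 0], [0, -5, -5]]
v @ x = [[12, -12], [25, 0]]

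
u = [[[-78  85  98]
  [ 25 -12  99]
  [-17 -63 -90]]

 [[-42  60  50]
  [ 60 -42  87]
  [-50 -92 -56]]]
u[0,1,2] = 99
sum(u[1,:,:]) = -25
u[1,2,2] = -56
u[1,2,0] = -50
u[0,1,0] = 25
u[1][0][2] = 50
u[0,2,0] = -17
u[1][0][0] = -42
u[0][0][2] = 98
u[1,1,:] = [60, -42, 87]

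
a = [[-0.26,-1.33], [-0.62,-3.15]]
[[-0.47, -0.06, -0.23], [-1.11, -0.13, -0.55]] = a@ [[0.06, 0.01, 0.03], [0.34, 0.04, 0.17]]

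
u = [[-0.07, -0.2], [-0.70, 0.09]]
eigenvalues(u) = [-0.37, 0.39]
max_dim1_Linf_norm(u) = 0.7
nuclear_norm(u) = 0.91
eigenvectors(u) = [[-0.55, 0.40],[-0.83, -0.92]]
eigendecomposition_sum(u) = [[-0.23, -0.1], [-0.34, -0.15]] + [[0.16, -0.1],  [-0.36, 0.24]]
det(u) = -0.15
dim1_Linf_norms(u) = [0.2, 0.7]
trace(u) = 0.02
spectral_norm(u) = 0.71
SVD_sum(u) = [[-0.05, 0.01],[-0.70, 0.08]] + [[-0.02,-0.21], [0.00,0.01]]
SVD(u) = [[-0.07, -1.00], [-1.0, 0.07]] @ diag([0.7072557153449937, 0.20685587521712148]) @ [[0.99, -0.11], [0.11, 0.99]]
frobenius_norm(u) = 0.74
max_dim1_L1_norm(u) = 0.79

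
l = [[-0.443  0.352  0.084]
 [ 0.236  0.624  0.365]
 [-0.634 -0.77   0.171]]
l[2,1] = -0.77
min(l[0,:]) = -0.443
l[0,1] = 0.352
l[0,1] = 0.352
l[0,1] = 0.352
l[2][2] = 0.171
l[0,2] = 0.084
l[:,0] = [-0.443, 0.236, -0.634]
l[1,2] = 0.365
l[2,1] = -0.77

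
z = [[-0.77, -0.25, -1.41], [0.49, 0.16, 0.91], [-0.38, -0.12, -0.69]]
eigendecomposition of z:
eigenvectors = [[0.78, -0.27, -0.59], [-0.5, -0.91, 0.78], [0.38, 0.31, 0.19]]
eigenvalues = [-1.3, -0.0, 0.01]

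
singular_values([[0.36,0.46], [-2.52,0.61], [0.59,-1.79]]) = [2.86, 1.56]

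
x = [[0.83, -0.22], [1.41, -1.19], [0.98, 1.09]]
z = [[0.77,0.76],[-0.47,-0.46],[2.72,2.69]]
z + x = [[1.6, 0.54], [0.94, -1.65], [3.7, 3.78]]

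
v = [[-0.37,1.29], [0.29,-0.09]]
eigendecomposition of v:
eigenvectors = [[-0.94,-0.86], [0.35,-0.51]]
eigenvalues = [-0.86, 0.4]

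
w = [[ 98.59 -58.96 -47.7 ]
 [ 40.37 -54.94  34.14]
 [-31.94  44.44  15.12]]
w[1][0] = 40.37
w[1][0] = 40.37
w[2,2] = 15.12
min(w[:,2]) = -47.7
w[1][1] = -54.94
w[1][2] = 34.14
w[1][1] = -54.94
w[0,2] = -47.7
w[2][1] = 44.44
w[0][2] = -47.7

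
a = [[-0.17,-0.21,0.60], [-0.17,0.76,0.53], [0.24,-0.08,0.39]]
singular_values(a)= [1.0, 0.67, 0.3]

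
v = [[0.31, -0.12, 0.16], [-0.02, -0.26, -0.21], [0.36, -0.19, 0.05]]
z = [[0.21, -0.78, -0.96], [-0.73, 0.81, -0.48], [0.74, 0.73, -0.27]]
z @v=[[-0.26, 0.36, 0.15], [-0.42, -0.03, -0.31], [0.12, -0.23, -0.05]]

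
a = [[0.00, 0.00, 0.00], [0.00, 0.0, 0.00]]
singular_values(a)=[0.0, 0.0]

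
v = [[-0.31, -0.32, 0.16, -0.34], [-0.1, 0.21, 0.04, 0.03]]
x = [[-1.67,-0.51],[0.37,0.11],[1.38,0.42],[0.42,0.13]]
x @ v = [[0.57, 0.43, -0.29, 0.55], [-0.13, -0.10, 0.06, -0.12], [-0.47, -0.35, 0.24, -0.46], [-0.14, -0.11, 0.07, -0.14]]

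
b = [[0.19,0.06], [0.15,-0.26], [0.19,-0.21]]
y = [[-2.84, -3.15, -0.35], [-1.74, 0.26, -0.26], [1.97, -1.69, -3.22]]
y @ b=[[-1.08, 0.72], [-0.34, -0.12], [-0.49, 1.23]]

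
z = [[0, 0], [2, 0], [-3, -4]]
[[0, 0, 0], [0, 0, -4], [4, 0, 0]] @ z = [[0, 0], [12, 16], [0, 0]]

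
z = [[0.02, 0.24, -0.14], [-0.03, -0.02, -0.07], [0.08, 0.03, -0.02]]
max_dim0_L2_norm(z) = 0.24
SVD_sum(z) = [[0.03,  0.24,  -0.14], [0.00,  0.01,  -0.01], [0.0,  0.04,  -0.02]] + [[-0.01,-0.0,-0.0], [-0.05,-0.01,-0.03], [0.05,0.01,0.03]] + [[-0.00, 0.0, 0.01], [0.02, -0.02, -0.03], [0.02, -0.02, -0.03]]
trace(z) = -0.02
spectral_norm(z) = 0.28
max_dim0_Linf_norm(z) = 0.24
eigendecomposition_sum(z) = [[0.01+0.06j, (0.1+0.02j), -0.08+0.04j], [(-0.02+0.01j), (0.01+0.04j), -0.02-0.02j], [(0.04+0.01j), 0.03-0.05j, 0.00+0.05j]] + [[0.01-0.06j, 0.10-0.02j, (-0.08-0.04j)],[-0.02-0.01j, 0.01-0.04j, -0.02+0.02j],[(0.04-0.01j), (0.03+0.05j), 0.00-0.05j]] + [[-0.01+0.00j, 0.03-0.00j, (0.02+0j)], [0.01-0.00j, -0.03+0.00j, (-0.02-0j)], [(0.01-0j), (-0.04+0j), -0.02-0.00j]]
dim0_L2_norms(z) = [0.09, 0.24, 0.16]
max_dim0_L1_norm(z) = 0.29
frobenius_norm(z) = 0.30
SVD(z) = [[-0.99, -0.07, -0.15], [-0.06, -0.72, 0.69], [-0.16, 0.69, 0.7]] @ diag([0.2823160920849607, 0.09043224712000025, 0.06016338446848883]) @ [[-0.11, -0.85, 0.51],[0.84, 0.2, 0.51],[0.54, -0.48, -0.69]]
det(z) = -0.00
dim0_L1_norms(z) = [0.13, 0.29, 0.23]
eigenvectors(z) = [[(0.84+0j), (0.84-0j), (-0.56+0j)], [0.11+0.28j, 0.11-0.28j, (0.56+0j)], [0.18-0.42j, 0.18+0.42j, 0.61+0.00j]]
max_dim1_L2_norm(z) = 0.28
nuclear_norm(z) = 0.43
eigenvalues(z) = [(0.02+0.15j), (0.02-0.15j), (-0.07+0j)]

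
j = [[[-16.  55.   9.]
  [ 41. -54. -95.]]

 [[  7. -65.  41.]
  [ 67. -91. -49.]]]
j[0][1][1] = -54.0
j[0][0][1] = 55.0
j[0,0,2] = 9.0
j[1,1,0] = 67.0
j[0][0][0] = -16.0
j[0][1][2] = -95.0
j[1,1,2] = -49.0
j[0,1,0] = 41.0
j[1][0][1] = -65.0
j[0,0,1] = 55.0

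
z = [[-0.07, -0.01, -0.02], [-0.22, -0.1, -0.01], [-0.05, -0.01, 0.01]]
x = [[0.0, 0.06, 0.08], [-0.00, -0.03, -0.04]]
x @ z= [[-0.02, -0.01, 0.0],[0.01, 0.0, -0.00]]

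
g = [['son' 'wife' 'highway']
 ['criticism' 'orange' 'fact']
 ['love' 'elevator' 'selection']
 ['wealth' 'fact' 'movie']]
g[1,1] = 'orange'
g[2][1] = 'elevator'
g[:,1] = ['wife', 'orange', 'elevator', 'fact']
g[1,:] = ['criticism', 'orange', 'fact']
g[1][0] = 'criticism'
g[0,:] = ['son', 'wife', 'highway']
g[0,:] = ['son', 'wife', 'highway']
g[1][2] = 'fact'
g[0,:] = ['son', 'wife', 'highway']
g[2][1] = 'elevator'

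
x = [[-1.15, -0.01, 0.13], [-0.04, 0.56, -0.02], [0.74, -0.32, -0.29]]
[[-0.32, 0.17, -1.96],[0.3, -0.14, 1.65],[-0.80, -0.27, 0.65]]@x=[[-1.09, 0.73, 0.52], [0.88, -0.61, -0.44], [1.41, -0.35, -0.29]]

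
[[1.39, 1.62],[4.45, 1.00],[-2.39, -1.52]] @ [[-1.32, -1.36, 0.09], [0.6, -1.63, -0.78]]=[[-0.86, -4.53, -1.14],[-5.27, -7.68, -0.38],[2.24, 5.73, 0.97]]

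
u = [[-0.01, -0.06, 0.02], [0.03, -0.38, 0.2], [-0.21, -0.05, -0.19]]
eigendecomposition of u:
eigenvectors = [[0.67+0.00j, (0.15+0.02j), 0.15-0.02j],[-0.30+0.00j, (0.83+0j), 0.83-0.00j],[-0.67+0.00j, 0.36+0.39j, 0.36-0.39j]]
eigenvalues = [(-0+0j), (-0.29+0.09j), (-0.29-0.09j)]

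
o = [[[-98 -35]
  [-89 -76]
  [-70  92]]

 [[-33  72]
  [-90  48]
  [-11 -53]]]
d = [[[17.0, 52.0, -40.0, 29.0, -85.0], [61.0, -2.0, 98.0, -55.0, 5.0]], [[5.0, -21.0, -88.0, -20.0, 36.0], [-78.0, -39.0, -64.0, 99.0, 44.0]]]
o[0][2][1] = 92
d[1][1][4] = 44.0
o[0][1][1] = -76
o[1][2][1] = -53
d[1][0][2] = -88.0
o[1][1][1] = 48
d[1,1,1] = -39.0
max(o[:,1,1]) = 48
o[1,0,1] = 72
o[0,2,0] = -70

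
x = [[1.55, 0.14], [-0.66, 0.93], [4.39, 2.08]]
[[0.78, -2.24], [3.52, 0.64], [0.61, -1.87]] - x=[[-0.77, -2.38], [4.18, -0.29], [-3.78, -3.95]]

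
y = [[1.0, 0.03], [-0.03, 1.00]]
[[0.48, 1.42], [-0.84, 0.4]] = y@[[0.50, 1.41],[-0.82, 0.44]]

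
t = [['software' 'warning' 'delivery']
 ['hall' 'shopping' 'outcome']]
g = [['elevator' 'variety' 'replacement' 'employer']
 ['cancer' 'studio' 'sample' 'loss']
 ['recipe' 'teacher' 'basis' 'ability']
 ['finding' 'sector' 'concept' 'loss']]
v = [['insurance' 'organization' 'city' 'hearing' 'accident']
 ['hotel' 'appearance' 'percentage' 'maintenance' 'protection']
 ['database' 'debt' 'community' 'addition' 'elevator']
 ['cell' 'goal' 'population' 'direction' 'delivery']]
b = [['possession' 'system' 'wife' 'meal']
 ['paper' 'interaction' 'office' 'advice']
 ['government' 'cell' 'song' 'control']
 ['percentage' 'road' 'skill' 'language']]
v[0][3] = 'hearing'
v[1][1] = 'appearance'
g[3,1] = 'sector'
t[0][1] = 'warning'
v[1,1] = 'appearance'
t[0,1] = 'warning'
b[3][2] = 'skill'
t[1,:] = ['hall', 'shopping', 'outcome']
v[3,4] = 'delivery'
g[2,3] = 'ability'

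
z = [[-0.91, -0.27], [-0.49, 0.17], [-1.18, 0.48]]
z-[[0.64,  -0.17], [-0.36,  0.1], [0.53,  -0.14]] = [[-1.55, -0.1], [-0.13, 0.07], [-1.71, 0.62]]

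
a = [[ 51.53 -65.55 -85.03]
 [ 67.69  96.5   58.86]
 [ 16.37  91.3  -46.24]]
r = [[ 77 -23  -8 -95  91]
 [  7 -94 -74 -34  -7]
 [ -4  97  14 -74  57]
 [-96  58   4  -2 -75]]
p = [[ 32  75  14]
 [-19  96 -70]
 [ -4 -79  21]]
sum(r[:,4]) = 66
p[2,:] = [-4, -79, 21]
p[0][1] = 75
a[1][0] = 67.69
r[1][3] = -34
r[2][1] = 97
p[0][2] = 14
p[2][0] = -4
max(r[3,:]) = 58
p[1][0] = -19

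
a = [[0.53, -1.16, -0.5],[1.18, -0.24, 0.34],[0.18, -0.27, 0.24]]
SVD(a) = [[-0.76, 0.65, -0.08],[-0.63, -0.75, -0.2],[-0.19, -0.10, 0.98]] @ diag([1.5987519584043015, 0.9903747389985385, 0.2610556489562865]) @ [[-0.73,0.67,0.08], [-0.57,-0.55,-0.61], [-0.37,-0.49,0.79]]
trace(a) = 0.53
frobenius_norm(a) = 1.90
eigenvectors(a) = [[-0.18-0.67j, -0.18+0.67j, (-0.42+0j)], [-0.70+0.00j, -0.70-0.00j, (-0.43+0j)], [(-0.11-0.12j), (-0.11+0.12j), 0.80+0.00j]]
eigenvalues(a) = [(0.12+1.19j), (0.12-1.19j), (0.29+0j)]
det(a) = 0.41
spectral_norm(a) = 1.60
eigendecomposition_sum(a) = [[(0.25+0.52j), -0.59+0.03j, (-0.18+0.29j)], [0.58-0.11j, -0.13+0.58j, (0.24+0.26j)], [0.11+0.08j, (-0.12+0.07j), (-0.01+0.08j)]] + [[(0.25-0.52j),(-0.59-0.03j),-0.18-0.29j],[(0.58+0.11j),(-0.13-0.58j),(0.24-0.26j)],[(0.11-0.08j),(-0.12-0.07j),-0.01-0.08j]] + [[0.02-0.00j, (0.02+0j), -0.13-0.00j],[0.02-0.00j, 0.02+0.00j, (-0.14-0j)],[-0.05+0.00j, (-0.03-0j), 0.25+0.00j]]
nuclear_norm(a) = 2.85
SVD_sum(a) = [[0.89, -0.82, -0.09], [0.74, -0.68, -0.08], [0.22, -0.20, -0.02]] + [[-0.37, -0.35, -0.39], [0.42, 0.41, 0.46], [0.06, 0.06, 0.06]] + [[0.01, 0.01, -0.02], [0.02, 0.03, -0.04], [-0.09, -0.13, 0.2]]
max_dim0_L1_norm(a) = 1.89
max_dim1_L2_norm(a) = 1.37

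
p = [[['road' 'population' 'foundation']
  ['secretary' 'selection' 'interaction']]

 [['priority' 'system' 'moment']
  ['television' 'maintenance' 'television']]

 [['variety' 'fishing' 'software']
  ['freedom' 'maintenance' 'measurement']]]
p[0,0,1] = 'population'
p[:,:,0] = [['road', 'secretary'], ['priority', 'television'], ['variety', 'freedom']]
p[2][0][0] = 'variety'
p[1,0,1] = 'system'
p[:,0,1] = ['population', 'system', 'fishing']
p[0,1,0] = 'secretary'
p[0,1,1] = 'selection'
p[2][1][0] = 'freedom'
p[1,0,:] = ['priority', 'system', 'moment']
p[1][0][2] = 'moment'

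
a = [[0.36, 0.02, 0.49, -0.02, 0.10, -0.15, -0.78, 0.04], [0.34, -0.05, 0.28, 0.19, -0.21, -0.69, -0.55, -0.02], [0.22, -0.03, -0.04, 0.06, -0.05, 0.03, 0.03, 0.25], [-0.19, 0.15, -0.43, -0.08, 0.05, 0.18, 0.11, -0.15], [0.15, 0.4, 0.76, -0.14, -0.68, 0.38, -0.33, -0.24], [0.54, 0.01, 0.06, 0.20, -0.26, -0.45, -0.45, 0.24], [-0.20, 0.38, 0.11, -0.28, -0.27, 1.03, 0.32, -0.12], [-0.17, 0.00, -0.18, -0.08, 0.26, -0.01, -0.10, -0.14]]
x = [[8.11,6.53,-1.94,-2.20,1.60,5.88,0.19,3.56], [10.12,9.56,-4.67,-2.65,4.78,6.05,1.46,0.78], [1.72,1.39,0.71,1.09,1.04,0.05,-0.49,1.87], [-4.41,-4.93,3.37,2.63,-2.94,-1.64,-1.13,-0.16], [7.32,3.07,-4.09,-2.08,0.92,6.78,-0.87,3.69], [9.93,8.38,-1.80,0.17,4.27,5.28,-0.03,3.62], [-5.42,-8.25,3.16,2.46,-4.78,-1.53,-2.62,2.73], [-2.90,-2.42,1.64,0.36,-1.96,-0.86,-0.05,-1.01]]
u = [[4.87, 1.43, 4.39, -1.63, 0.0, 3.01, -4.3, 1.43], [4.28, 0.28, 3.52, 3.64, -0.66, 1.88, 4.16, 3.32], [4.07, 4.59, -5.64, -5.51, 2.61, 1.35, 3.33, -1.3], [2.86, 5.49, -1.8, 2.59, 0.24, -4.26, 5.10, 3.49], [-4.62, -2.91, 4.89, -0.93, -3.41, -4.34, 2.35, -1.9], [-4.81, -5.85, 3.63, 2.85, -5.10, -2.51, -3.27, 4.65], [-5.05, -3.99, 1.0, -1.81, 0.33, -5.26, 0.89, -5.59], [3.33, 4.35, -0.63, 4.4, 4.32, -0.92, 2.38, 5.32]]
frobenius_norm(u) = 28.74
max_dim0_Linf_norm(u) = 5.85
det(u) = 2052754.52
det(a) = -0.00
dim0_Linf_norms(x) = [10.12, 9.56, 4.67, 2.65, 4.78, 6.78, 2.62, 3.69]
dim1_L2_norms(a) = [1.01, 1.03, 0.35, 0.57, 1.25, 0.93, 1.24, 0.41]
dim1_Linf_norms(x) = [8.11, 10.12, 1.87, 4.93, 7.32, 9.93, 8.25, 2.9]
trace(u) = 2.39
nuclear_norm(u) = 66.19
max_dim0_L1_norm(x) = 49.93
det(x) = -0.04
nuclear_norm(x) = 49.14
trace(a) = -0.76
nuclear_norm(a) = 4.95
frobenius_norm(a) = 2.57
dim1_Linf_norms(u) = [4.87, 4.28, 5.64, 5.49, 4.89, 5.85, 5.59, 5.32]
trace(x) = 23.58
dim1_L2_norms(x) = [12.92, 16.88, 3.38, 8.64, 12.05, 15.21, 12.37, 4.76]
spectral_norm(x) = 31.26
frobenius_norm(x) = 33.02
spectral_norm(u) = 19.56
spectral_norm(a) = 1.87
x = a @ u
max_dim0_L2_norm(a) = 1.39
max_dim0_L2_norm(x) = 19.51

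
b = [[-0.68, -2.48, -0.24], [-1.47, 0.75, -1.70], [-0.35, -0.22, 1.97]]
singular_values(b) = [2.85, 2.54, 1.32]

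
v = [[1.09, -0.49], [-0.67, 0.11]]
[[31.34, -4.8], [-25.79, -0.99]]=v @[[44.10, 4.86],[34.14, 20.61]]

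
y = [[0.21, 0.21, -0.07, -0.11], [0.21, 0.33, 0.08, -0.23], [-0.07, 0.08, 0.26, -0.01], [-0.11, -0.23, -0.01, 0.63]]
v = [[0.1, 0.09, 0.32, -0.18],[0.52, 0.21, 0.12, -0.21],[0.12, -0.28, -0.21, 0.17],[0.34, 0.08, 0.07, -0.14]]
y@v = [[0.08, 0.07, 0.1, -0.08], [0.12, 0.05, 0.07, -0.06], [0.06, -0.06, -0.07, 0.04], [0.08, -0.01, -0.02, -0.02]]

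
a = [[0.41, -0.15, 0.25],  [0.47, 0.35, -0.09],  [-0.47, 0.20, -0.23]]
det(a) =0.016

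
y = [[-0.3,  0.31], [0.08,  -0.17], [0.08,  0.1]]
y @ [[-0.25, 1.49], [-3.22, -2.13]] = [[-0.92, -1.11], [0.53, 0.48], [-0.34, -0.09]]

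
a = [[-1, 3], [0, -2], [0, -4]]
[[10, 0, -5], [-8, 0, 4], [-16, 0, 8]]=a @ [[2, 0, -1], [4, 0, -2]]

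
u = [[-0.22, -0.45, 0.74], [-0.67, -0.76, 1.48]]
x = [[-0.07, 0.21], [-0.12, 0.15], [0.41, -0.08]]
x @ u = [[-0.13, -0.13, 0.26],  [-0.07, -0.06, 0.13],  [-0.04, -0.12, 0.18]]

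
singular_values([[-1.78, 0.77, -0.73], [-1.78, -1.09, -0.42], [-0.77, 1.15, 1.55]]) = [2.67, 2.17, 1.14]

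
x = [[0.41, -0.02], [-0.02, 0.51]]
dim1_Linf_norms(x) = [0.41, 0.51]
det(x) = 0.21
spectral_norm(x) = 0.51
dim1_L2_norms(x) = [0.41, 0.51]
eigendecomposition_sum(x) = [[0.39, 0.08], [0.08, 0.01]] + [[0.02, -0.10], [-0.10, 0.50]]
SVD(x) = [[-0.19,0.98], [0.98,0.19]] @ diag([0.513851648071345, 0.40614835192865484]) @ [[-0.19, 0.98], [0.98, 0.19]]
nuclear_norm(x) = 0.92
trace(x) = 0.92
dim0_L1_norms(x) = [0.43, 0.53]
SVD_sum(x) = [[0.02, -0.10], [-0.10, 0.5]] + [[0.39,0.08], [0.08,0.01]]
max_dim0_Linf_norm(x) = 0.51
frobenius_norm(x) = 0.65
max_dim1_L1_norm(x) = 0.53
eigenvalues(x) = [0.41, 0.51]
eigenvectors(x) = [[-0.98, 0.19],[-0.19, -0.98]]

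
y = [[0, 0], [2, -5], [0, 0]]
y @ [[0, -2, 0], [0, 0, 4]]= [[0, 0, 0], [0, -4, -20], [0, 0, 0]]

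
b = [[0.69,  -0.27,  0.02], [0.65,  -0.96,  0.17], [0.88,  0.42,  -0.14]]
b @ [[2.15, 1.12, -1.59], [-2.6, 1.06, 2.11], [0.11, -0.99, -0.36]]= [[2.19,  0.47,  -1.67], [3.91,  -0.46,  -3.12], [0.78,  1.57,  -0.46]]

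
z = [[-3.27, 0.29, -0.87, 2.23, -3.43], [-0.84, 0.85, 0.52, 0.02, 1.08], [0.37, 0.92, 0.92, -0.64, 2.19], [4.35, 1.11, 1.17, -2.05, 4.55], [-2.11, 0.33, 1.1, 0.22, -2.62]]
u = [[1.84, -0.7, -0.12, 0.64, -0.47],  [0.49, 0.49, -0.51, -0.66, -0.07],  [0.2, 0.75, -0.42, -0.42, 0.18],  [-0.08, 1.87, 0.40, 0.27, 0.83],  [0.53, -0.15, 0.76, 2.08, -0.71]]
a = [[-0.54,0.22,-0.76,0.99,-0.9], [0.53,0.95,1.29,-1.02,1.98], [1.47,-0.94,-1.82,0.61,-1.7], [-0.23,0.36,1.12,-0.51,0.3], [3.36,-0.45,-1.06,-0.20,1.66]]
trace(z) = -6.17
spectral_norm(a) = 4.30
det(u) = 0.63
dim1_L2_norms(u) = [2.13, 1.09, 0.99, 2.1, 2.39]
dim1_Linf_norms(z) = [3.43, 1.08, 2.19, 4.55, 2.62]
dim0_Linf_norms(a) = [3.36, 0.95, 1.82, 1.02, 1.98]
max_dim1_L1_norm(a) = 6.73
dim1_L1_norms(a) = [3.41, 5.77, 6.54, 2.52, 6.73]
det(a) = 2.01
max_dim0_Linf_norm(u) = 2.08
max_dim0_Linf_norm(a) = 3.36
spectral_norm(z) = 9.35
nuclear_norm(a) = 10.19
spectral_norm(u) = 2.96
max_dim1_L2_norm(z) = 6.81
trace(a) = -0.26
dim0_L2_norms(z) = [5.91, 1.73, 2.11, 3.1, 6.73]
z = u @ a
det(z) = 1.53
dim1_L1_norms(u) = [3.77, 2.22, 1.97, 3.45, 4.23]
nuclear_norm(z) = 14.48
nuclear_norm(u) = 7.49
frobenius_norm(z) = 9.86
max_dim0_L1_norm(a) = 6.54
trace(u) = 1.47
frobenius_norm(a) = 6.11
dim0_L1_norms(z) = [10.94, 3.5, 4.58, 5.16, 13.87]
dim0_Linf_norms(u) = [1.84, 1.87, 0.76, 2.08, 0.83]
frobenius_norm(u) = 4.10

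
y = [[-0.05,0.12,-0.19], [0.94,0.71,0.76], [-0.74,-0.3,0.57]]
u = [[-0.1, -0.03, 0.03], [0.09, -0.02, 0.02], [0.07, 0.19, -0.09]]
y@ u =[[0.00, -0.04, 0.02], [0.02, 0.10, -0.03], [0.09, 0.14, -0.08]]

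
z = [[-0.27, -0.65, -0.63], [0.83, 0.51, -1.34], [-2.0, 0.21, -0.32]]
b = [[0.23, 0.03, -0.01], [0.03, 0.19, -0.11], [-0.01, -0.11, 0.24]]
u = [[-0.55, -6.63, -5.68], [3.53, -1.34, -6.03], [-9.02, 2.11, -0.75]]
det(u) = -359.37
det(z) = -2.70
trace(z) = -0.08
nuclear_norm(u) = 23.56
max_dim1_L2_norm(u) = 9.29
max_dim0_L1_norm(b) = 0.36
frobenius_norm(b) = 0.42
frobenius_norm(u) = 14.61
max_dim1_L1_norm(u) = 12.86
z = u @ b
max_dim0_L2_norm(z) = 2.18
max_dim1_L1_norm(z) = 2.68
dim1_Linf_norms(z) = [0.65, 1.34, 2.0]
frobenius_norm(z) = 2.79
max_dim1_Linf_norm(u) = 9.02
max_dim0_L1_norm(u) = 13.1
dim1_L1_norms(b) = [0.27, 0.33, 0.36]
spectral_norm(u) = 11.04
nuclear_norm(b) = 0.66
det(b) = 0.01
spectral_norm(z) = 2.19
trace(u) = -2.64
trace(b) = 0.66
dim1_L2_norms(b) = [0.23, 0.22, 0.26]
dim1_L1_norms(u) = [12.86, 10.9, 11.88]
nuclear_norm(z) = 4.52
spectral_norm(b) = 0.33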